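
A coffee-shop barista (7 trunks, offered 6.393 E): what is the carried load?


B(7,6.393) = 0.210503 (Erlang-B)
Carried load = a(1 − B) = 6.393·(1 − 0.210503) = 6.393·0.789497 = 5.0473 E

Final: 5.0473 Erlangs


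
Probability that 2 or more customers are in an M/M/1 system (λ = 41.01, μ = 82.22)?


ρ = 41.01/82.22 = 0.4988
P(N ≥ n) = ρ^n = 0.4988^2 = 0.248785

Final: 0.248785


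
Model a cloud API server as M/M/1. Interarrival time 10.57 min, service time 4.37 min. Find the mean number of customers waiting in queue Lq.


λ = 60/10.57 = 5.6764 /hr
μ = 60/4.37 = 13.7300 /hr
ρ = λ/μ = 5.6764/13.7300 = 0.4134
Lq = ρ²/(1−ρ) = 0.1709/0.5866 = 0.2914

Final: 0.2914


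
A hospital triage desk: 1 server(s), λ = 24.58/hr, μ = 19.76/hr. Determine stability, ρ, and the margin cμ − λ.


Total capacity cμ = 1·19.76 = 19.76/hr
ρ = λ/(cμ) = 24.58/19.76 = 1.2439
Stable ⇔ ρ < 1: NO
Spare capacity = cμ − λ = 19.76 − 24.58 = -4.82/hr

Final: ρ = 1.2439; unstable; margin = -4.82/hr


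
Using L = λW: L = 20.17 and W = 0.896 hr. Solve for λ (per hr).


λ = L/W = 20.17/0.896 = 22.5112 /hr

Final: 22.5112 /hr


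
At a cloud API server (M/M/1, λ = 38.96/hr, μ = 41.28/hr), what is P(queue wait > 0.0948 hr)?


ρ = 38.96/41.28 = 0.9438
P(Wq > t) = ρ·e^{−(μ−λ)t} = 0.9438·e^{−0.2199}
= 0.9438·0.802570 = 0.757464

Final: 0.757464


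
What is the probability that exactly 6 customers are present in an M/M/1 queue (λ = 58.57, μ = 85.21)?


ρ = 58.57/85.21 = 0.6874
P_n = (1−ρ)·ρ^n = (1 − 0.6874)·0.6874^6 = 0.3126·0.105465 = 0.032972

Final: 0.032972


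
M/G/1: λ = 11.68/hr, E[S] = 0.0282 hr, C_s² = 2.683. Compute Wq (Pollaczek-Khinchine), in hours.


ρ = λ·E[S] = 11.68·0.0282 = 0.3294
E[S²] = E[S]²(1+C_s²) = 0.0282²·(1+2.683) = 0.002929
Wq = λ·E[S²]/(2(1−ρ)) = 11.68·0.002929/(2·0.6706) = 0.02551 hr

Final: 0.02551 hr


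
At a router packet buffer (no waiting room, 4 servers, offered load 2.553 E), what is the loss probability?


B(c,a) = (a^c/c!) / Σ_{k=0}^{c} a^k/k!
a^4/4! = 1.770076
Σ terms (k=0..4): 1.00000 + 2.55300 + 3.25890 + 2.77333 + 1.77008 = 11.355309
B = 1.770076/11.355309 = 0.155881

Final: 0.155881


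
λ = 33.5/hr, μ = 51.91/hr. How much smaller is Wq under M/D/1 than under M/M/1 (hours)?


ρ = 33.5/51.91 = 0.6453
Wq(M/M/1) = ρ/(μ−λ) = 0.6453/18.41 = 0.03505 hr
Wq(M/D/1) = ρ/(2(μ−λ)) = 0.01753 hr
Savings = 0.03505 − 0.01753 = 0.01753 hr

Final: 0.01753 hr


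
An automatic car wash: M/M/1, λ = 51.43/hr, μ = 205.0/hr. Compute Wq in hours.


ρ = 51.43/205.0 = 0.2509
Wq = ρ/(μ−λ) = 0.2509/(205.0 − 51.43) = 0.2509/153.57 = 0.001634 hr

Final: 0.001634 hr


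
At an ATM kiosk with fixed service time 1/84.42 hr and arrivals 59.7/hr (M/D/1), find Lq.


ρ = 59.7/84.42 = 0.7072
M/D/1: Lq = ρ²/(2(1−ρ)) = 0.5001/(2·0.2928) = 0.85394

Final: 0.85394


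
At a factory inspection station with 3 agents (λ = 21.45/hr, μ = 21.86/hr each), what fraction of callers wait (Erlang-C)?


a = λ/μ = 0.9812; ρ = a/3 = 0.3271
P₀ = 0.370828 (from M/M/c formula)
C(c,a) = [a^c/(c!(1−ρ))]·P₀ = [0.94478/(6·0.6729)]·0.370828
= 0.23400·0.370828 = 0.086774

Final: 0.086774


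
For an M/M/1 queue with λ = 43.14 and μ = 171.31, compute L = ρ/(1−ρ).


ρ = λ/μ = 43.14/171.31 = 0.2518
L = ρ/(1−ρ) = 0.2518/(1 − 0.2518) = 0.2518/0.7482 = 0.3366

Final: 0.3366


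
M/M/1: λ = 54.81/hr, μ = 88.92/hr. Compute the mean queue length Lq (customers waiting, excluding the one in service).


ρ = 54.81/88.92 = 0.6164
Lq = ρ²/(1−ρ) = 0.3799/0.3836 = 0.9905

Final: 0.9905


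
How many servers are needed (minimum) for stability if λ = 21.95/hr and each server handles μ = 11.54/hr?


Stability requires cμ > λ ⇔ c > λ/μ.
λ/μ = 21.95/11.54 = 1.9021
Minimum integer c = ⌊1.9021⌋ + 1 = 2
Check: 2·11.54 = 23.08 > 21.95, while 1·11.54 = 11.54 ≤ 21.95

Final: 2 servers


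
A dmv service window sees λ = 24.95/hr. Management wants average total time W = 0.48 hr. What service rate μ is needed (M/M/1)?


W = 1/(μ−λ) ⇒ μ − λ = 1/W = 1/0.48 = 2.0833
μ = λ + 1/W = 24.95 + 2.0833 = 27.0333 per hr

Final: 27.0333 /hr


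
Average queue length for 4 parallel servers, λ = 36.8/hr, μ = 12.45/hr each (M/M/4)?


a = λ/μ = 2.9558; ρ = a/4 = 0.7390
P₀ = 0.040303
Lq = P₀·a^c·ρ / (c!·(1−ρ)²) = 0.040303·76.33327·0.7390/(24·0.06814)
= 1.39003

Final: 1.39003


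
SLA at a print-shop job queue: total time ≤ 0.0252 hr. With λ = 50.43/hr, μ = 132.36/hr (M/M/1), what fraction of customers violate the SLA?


W ~ Exponential(μ−λ) for M/M/1.
μ − λ = 132.36 − 50.43 = 81.9300
P(W > t) = e^{−(μ−λ)t} = e^{−2.0646} = 0.126864

Final: 0.126864


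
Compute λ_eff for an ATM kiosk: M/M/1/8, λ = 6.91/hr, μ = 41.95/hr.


ρ = 0.1647; P_K = (1−ρ)ρ^8/(1−ρ^9) = 0.0000004527
λ_eff = λ(1 − P_K) = 6.91·(1 − 0.0000004527) = 6.91·1.000000 = 6.9100 /hr

Final: 6.9100 /hr


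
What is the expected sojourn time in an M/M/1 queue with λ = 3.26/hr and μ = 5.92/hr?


W = 1/(μ−λ) = 1/(5.92 − 3.26) = 1/2.66 = 0.3759 hr

Final: 0.3759 hr


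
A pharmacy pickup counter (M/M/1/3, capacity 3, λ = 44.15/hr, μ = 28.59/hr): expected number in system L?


ρ = 44.15/28.59 = 1.5442
L = ρ[1 − (K+1)ρ^K + Kρ^(K+1)] / [(1−ρ)(1−ρ^(K+1))]
Numerator: 1.5442·(1 − 4·3.682559 + 3·5.686777) = 5.142490
Denominator: (-0.5442)·(-4.686777) = 2.550761
L = 5.142490/2.550761 = 2.0161

Final: 2.0161


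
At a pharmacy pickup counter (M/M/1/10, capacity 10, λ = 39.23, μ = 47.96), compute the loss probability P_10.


ρ = λ/μ = 39.23/47.96 = 0.8180
P_K = (1−ρ)ρ^K/(1−ρ^(K+1)) = (0.1820·0.134088)/(1 − 0.109681)
= 0.024408/0.890319 = 0.027415

Final: 0.027415


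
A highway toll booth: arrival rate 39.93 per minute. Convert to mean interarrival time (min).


Mean interarrival time = 1/λ = 1/39.93 minute = 0.02504 minute
In minutes: 0.02504 × 1 = 0.02504 min

Final: 0.02504 min


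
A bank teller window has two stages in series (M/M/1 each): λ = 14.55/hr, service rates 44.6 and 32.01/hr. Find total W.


Each node sees arrival rate λ = 14.55/hr (tandem ⇒ throughput preserved).
W₁ = 1/(μ₁−λ) = 1/(44.6−14.55) = 0.03328 hr
W₂ = 1/(μ₂−λ) = 1/(32.01−14.55) = 0.05727 hr
W_total = W₁ + W₂ = 0.03328 + 0.05727 = 0.09055 hr

Final: 0.09055 hr


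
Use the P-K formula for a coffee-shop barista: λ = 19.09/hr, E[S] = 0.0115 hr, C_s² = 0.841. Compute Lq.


ρ = λ·E[S] = 19.09·0.0115 = 0.2195
Lq = ρ²(1+C_s²)/(2(1−ρ)) = 0.04820·(1+0.841)/(2·0.7805)
= 0.04820·1.8410/1.5609 = 0.05684

Final: 0.05684


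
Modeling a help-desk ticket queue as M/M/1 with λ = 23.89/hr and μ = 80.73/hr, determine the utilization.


ρ = λ/μ = 23.89/80.73 = 0.2959

Final: 0.2959


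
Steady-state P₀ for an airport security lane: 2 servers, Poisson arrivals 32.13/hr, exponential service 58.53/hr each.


a = λ/μ = 32.13/58.53 = 0.5489; ρ = a/c = 0.2745
Σ_{k=0}^{1} a^k/k! (terms k=0..1) = 1.00000 + 0.54895 = 1.54895
Tail: a^2/(2!(1−ρ)) = 0.30135/(2·0.7255) = 0.20767
P₀ = 1/(1.54895 + 0.20767) = 1/1.75662 = 0.569274

Final: 0.569274


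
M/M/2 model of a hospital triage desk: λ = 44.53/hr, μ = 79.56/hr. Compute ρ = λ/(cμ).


ρ = λ/(cμ) = 44.53/(2·79.56) = 44.53/159.12 = 0.2799

Final: 0.2799


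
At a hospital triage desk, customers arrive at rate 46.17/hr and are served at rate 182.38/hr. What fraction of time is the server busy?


ρ = λ/μ = 46.17/182.38 = 0.2532

Final: 0.2532


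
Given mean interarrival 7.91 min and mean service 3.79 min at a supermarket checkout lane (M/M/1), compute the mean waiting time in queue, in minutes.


λ = 60/7.91 = 7.5853 /hr
μ = 60/3.79 = 15.8311 /hr
ρ = λ/μ = 7.5853/15.8311 = 0.4791
Wq = ρ/(μ−λ) = 0.4791/(15.8311−7.5853) = 0.05811 hr
In minutes: 0.05811·60 = 3.486 min

Final: 3.486 min


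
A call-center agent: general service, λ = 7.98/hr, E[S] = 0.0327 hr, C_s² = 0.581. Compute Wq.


ρ = λ·E[S] = 7.98·0.0327 = 0.2609
E[S²] = E[S]²(1+C_s²) = 0.0327²·(1+0.581) = 0.001691
Wq = λ·E[S²]/(2(1−ρ)) = 7.98·0.001691/(2·0.7391) = 0.009127 hr

Final: 0.009127 hr


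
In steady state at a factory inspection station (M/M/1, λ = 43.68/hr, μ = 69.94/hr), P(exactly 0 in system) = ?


ρ = 43.68/69.94 = 0.6245
P_n = (1−ρ)·ρ^n = (1 − 0.6245)·0.6245^0 = 0.3755·1.000000 = 0.375465

Final: 0.375465


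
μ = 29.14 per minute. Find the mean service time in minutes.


Mean service time = 1/μ = 1/29.14 minute = 0.03432 minute
In minutes: 0.03432 × 1 = 0.03432 min

Final: 0.03432 min


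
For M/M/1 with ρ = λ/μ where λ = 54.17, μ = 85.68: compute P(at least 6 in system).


ρ = 54.17/85.68 = 0.6322
P(N ≥ n) = ρ^n = 0.6322^6 = 0.063867

Final: 0.063867


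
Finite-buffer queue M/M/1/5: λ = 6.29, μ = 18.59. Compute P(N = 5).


ρ = λ/μ = 6.29/18.59 = 0.3384
P_K = (1−ρ)ρ^K/(1−ρ^(K+1)) = (0.6616·0.004435)/(1 − 0.001500)
= 0.002934/0.998500 = 0.002939

Final: 0.002939


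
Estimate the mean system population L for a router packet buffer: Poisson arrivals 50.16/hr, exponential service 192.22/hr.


ρ = λ/μ = 50.16/192.22 = 0.2610
L = ρ/(1−ρ) = 0.2610/(1 − 0.2610) = 0.2610/0.7390 = 0.3531

Final: 0.3531


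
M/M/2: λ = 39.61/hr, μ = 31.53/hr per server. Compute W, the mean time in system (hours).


a = 1.2563; ρ = 0.6281; P₀ = 0.228402
Lq = P₀·a^c·ρ/(c!(1−ρ)²) = 0.81866
Wq = Lq/λ = 0.81866/39.61 = 0.02067 hr
W = Wq + 1/μ = 0.02067 + 0.03172 = 0.05238 hr

Final: 0.05238 hr


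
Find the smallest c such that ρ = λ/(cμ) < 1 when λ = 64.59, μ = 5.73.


Stability requires cμ > λ ⇔ c > λ/μ.
λ/μ = 64.59/5.73 = 11.2723
Minimum integer c = ⌊11.2723⌋ + 1 = 12
Check: 12·5.73 = 68.76 > 64.59, while 11·5.73 = 63.03 ≤ 64.59

Final: 12 servers


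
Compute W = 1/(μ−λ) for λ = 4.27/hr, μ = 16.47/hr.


W = 1/(μ−λ) = 1/(16.47 − 4.27) = 1/12.20 = 0.08197 hr

Final: 0.08197 hr


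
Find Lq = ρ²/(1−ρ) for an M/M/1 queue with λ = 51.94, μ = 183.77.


ρ = 51.94/183.77 = 0.2826
Lq = ρ²/(1−ρ) = 0.07988/0.7174 = 0.1114

Final: 0.1114


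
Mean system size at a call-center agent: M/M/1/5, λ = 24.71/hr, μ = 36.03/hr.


ρ = 24.71/36.03 = 0.6858
L = ρ[1 − (K+1)ρ^K + Kρ^(K+1)] / [(1−ρ)(1−ρ^(K+1))]
Numerator: 0.6858·(1 − 6·0.151720 + 5·0.104052) = 0.418308
Denominator: (0.3142)·(0.895948) = 0.281491
L = 0.418308/0.281491 = 1.4860

Final: 1.4860


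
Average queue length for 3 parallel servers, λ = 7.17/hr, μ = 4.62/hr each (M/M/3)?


a = λ/μ = 1.5519; ρ = a/3 = 0.5173
P₀ = 0.198142
Lq = P₀·a^c·ρ / (c!·(1−ρ)²) = 0.198142·3.73793·0.5173/(6·0.23298)
= 0.27409

Final: 0.27409


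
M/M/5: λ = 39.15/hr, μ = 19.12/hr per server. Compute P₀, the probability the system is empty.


a = λ/μ = 39.15/19.12 = 2.0476; ρ = a/c = 0.4095
Σ_{k=0}^{4} a^k/k! (terms k=0..4) = 1.00000 + 2.04759 + 2.09632 + 1.43080 + 0.73243 = 7.30715
Tail: a^5/(5!(1−ρ)) = 35.99311/(120·0.5905) = 0.50796
P₀ = 1/(7.30715 + 0.50796) = 1/7.81511 = 0.127957

Final: 0.127957


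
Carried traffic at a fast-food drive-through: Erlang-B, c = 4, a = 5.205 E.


B(4,5.205) = 0.414195 (Erlang-B)
Carried load = a(1 − B) = 5.205·(1 − 0.414195) = 5.205·0.585805 = 3.0491 E

Final: 3.0491 Erlangs


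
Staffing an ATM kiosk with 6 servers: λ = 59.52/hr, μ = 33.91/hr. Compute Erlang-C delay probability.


a = λ/μ = 1.7552; ρ = a/6 = 0.2925
P₀ = 0.172752 (from M/M/c formula)
C(c,a) = [a^c/(c!(1−ρ))]·P₀ = [29.24225/(720·0.7075)]·0.172752
= 0.05741·0.172752 = 0.009917

Final: 0.009917


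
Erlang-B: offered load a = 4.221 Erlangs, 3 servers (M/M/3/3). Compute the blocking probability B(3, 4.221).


B(c,a) = (a^c/c!) / Σ_{k=0}^{c} a^k/k!
a^3/3! = 12.534148
Σ terms (k=0..3): 1.00000 + 4.22100 + 8.90842 + 12.53415 = 26.663568
B = 12.534148/26.663568 = 0.470085

Final: 0.470085


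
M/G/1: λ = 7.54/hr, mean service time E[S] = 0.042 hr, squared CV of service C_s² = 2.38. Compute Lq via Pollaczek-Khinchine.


ρ = λ·E[S] = 7.54·0.042 = 0.3167
Lq = ρ²(1+C_s²)/(2(1−ρ)) = 0.1003·(1+2.38)/(2·0.6833)
= 0.1003·3.3800/1.3666 = 0.24803

Final: 0.24803


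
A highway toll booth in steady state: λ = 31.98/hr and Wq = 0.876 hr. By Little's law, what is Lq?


Lq = λWq = 31.98·0.876 = 28.0145

Final: 28.0145


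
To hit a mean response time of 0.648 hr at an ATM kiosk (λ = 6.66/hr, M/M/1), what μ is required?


W = 1/(μ−λ) ⇒ μ − λ = 1/W = 1/0.648 = 1.5432
μ = λ + 1/W = 6.66 + 1.5432 = 8.2032 per hr

Final: 8.2032 /hr


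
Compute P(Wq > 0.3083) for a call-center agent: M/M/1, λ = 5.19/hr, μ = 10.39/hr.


ρ = 5.19/10.39 = 0.4995
P(Wq > t) = ρ·e^{−(μ−λ)t} = 0.4995·e^{−1.6032}
= 0.4995·0.201260 = 0.100533

Final: 0.100533


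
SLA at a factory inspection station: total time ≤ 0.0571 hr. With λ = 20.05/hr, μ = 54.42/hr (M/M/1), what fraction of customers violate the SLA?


W ~ Exponential(μ−λ) for M/M/1.
μ − λ = 54.42 − 20.05 = 34.3700
P(W > t) = e^{−(μ−λ)t} = e^{−1.9625} = 0.140503

Final: 0.140503


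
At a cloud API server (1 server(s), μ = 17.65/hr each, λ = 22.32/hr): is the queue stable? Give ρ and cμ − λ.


Total capacity cμ = 1·17.65 = 17.65/hr
ρ = λ/(cμ) = 22.32/17.65 = 1.2646
Stable ⇔ ρ < 1: NO
Spare capacity = cμ − λ = 17.65 − 22.32 = -4.67/hr

Final: ρ = 1.2646; unstable; margin = -4.67/hr


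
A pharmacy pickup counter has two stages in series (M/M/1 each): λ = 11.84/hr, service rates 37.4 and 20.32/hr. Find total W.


Each node sees arrival rate λ = 11.84/hr (tandem ⇒ throughput preserved).
W₁ = 1/(μ₁−λ) = 1/(37.4−11.84) = 0.03912 hr
W₂ = 1/(μ₂−λ) = 1/(20.32−11.84) = 0.11792 hr
W_total = W₁ + W₂ = 0.03912 + 0.11792 = 0.15705 hr

Final: 0.15705 hr


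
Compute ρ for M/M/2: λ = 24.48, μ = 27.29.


ρ = λ/(cμ) = 24.48/(2·27.29) = 24.48/54.58 = 0.4485

Final: 0.4485


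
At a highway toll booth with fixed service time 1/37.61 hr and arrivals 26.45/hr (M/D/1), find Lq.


ρ = 26.45/37.61 = 0.7033
M/D/1: Lq = ρ²/(2(1−ρ)) = 0.4946/(2·0.2967) = 0.83340

Final: 0.83340


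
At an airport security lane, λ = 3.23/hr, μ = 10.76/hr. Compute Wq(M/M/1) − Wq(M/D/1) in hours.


ρ = 3.23/10.76 = 0.3002
Wq(M/M/1) = ρ/(μ−λ) = 0.3002/7.53 = 0.03987 hr
Wq(M/D/1) = ρ/(2(μ−λ)) = 0.01993 hr
Savings = 0.03987 − 0.01993 = 0.01993 hr

Final: 0.01993 hr


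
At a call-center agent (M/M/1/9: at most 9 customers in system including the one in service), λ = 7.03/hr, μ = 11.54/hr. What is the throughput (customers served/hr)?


ρ = 0.6092; P_K = (1−ρ)ρ^9/(1−ρ^10) = 0.004548
λ_eff = λ(1 − P_K) = 7.03·(1 − 0.004548) = 7.03·0.995452 = 6.9980 /hr

Final: 6.9980 /hr


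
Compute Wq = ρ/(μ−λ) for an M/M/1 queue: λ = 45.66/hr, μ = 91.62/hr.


ρ = 45.66/91.62 = 0.4984
Wq = ρ/(μ−λ) = 0.4984/(91.62 − 45.66) = 0.4984/45.96 = 0.01084 hr

Final: 0.01084 hr


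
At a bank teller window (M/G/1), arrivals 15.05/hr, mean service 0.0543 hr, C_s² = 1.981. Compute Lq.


ρ = λ·E[S] = 15.05·0.0543 = 0.8172
Lq = ρ²(1+C_s²)/(2(1−ρ)) = 0.6678·(1+1.981)/(2·0.1828)
= 0.6678·2.9810/0.3656 = 5.44583

Final: 5.44583


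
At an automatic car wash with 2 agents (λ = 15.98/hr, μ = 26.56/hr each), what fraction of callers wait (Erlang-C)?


a = λ/μ = 0.6017; ρ = a/2 = 0.3008
P₀ = 0.537482 (from M/M/c formula)
C(c,a) = [a^c/(c!(1−ρ))]·P₀ = [0.36199/(2·0.6992)]·0.537482
= 0.25887·0.537482 = 0.139139

Final: 0.139139


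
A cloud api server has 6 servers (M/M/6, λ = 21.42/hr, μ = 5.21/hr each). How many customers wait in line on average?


a = λ/μ = 4.1113; ρ = a/6 = 0.6852
P₀ = 0.014674
Lq = P₀·a^c·ρ / (c!·(1−ρ)²) = 0.014674·4829.36977·0.6852/(720·0.09909)
= 0.68066

Final: 0.68066


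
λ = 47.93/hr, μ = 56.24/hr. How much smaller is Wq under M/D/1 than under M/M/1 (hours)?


ρ = 47.93/56.24 = 0.8522
Wq(M/M/1) = ρ/(μ−λ) = 0.8522/8.31 = 0.10256 hr
Wq(M/D/1) = ρ/(2(μ−λ)) = 0.05128 hr
Savings = 0.10256 − 0.05128 = 0.05128 hr

Final: 0.05128 hr


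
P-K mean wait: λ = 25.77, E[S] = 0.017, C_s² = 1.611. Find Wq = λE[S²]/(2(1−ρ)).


ρ = λ·E[S] = 25.77·0.017 = 0.4381
E[S²] = E[S]²(1+C_s²) = 0.017²·(1+1.611) = 0.0007546
Wq = λ·E[S²]/(2(1−ρ)) = 25.77·0.0007546/(2·0.5619) = 0.01730 hr

Final: 0.01730 hr


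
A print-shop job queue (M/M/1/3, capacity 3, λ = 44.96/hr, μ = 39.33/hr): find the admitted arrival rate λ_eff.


ρ = 1.1431; P_K = (1−ρ)ρ^3/(1−ρ^4) = 0.302167
λ_eff = λ(1 − P_K) = 44.96·(1 − 0.302167) = 44.96·0.697833 = 31.3746 /hr

Final: 31.3746 /hr


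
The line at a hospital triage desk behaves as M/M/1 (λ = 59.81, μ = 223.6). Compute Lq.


ρ = 59.81/223.6 = 0.2675
Lq = ρ²/(1−ρ) = 0.07155/0.7325 = 0.09768

Final: 0.09768


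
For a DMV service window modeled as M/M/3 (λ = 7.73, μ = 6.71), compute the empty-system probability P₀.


a = λ/μ = 7.73/6.71 = 1.1520; ρ = a/c = 0.3840
Σ_{k=0}^{2} a^k/k! (terms k=0..2) = 1.00000 + 1.15201 + 0.66357 = 2.81558
Tail: a^3/(3!(1−ρ)) = 1.52887/(6·0.6160) = 0.41366
P₀ = 1/(2.81558 + 0.41366) = 1/3.22924 = 0.309671

Final: 0.309671


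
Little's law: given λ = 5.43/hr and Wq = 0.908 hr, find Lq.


Lq = λWq = 5.43·0.908 = 4.9304

Final: 4.9304


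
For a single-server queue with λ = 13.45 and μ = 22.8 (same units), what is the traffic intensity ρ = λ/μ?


ρ = λ/μ = 13.45/22.8 = 0.5899

Final: 0.5899


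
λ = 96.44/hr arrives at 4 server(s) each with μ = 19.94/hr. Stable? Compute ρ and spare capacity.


Total capacity cμ = 4·19.94 = 79.76/hr
ρ = λ/(cμ) = 96.44/79.76 = 1.2091
Stable ⇔ ρ < 1: NO
Spare capacity = cμ − λ = 79.76 − 96.44 = -16.68/hr

Final: ρ = 1.2091; unstable; margin = -16.68/hr


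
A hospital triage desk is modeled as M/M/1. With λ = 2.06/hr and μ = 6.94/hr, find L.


ρ = λ/μ = 2.06/6.94 = 0.2968
L = ρ/(1−ρ) = 0.2968/(1 − 0.2968) = 0.2968/0.7032 = 0.4221

Final: 0.4221


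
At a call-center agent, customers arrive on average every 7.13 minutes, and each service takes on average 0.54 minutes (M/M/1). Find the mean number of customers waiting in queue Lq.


λ = 60/7.13 = 8.4151 /hr
μ = 60/0.54 = 111.1111 /hr
ρ = λ/μ = 8.4151/111.1111 = 0.07574
Lq = ρ²/(1−ρ) = 0.005736/0.9243 = 0.006206

Final: 0.006206


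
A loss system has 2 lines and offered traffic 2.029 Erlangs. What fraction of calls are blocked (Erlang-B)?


B(c,a) = (a^c/c!) / Σ_{k=0}^{c} a^k/k!
a^2/2! = 2.058420
Σ terms (k=0..2): 1.00000 + 2.02900 + 2.05842 = 5.087421
B = 2.058420/5.087421 = 0.404610

Final: 0.404610


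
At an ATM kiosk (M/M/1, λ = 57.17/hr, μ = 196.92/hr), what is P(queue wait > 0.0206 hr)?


ρ = 57.17/196.92 = 0.2903
P(Wq > t) = ρ·e^{−(μ−λ)t} = 0.2903·e^{−2.8788}
= 0.2903·0.056199 = 0.016316

Final: 0.016316


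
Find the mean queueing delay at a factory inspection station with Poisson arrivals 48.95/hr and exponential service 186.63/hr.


ρ = 48.95/186.63 = 0.2623
Wq = ρ/(μ−λ) = 0.2623/(186.63 − 48.95) = 0.2623/137.68 = 0.001905 hr

Final: 0.001905 hr


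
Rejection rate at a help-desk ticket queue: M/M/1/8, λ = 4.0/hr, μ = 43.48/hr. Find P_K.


ρ = λ/μ = 4.0/43.48 = 0.09200
P_K = (1−ρ)ρ^K/(1−ρ^(K+1)) = (0.9080·0.000000005131)/(1 − 4.720e-10)
= 0.000000004659/1.000000 = 0.000000004659

Final: 0.000000004659


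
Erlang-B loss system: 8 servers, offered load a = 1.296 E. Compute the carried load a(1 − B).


B(8,1.296) = 0.00005401 (Erlang-B)
Carried load = a(1 − B) = 1.296·(1 − 0.00005401) = 1.296·0.999946 = 1.2959 E

Final: 1.2959 Erlangs


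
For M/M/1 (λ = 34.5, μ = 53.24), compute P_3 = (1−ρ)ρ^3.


ρ = 34.5/53.24 = 0.6480
P_n = (1−ρ)·ρ^n = (1 − 0.6480)·0.6480^3 = 0.3520·0.272109 = 0.095780

Final: 0.095780


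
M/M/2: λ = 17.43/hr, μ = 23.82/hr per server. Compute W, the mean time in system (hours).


a = 0.7317; ρ = 0.3659; P₀ = 0.464269
Lq = P₀·a^c·ρ/(c!(1−ρ)²) = 0.11309
Wq = Lq/λ = 0.11309/17.43 = 0.006488 hr
W = Wq + 1/μ = 0.006488 + 0.04198 = 0.04847 hr

Final: 0.04847 hr


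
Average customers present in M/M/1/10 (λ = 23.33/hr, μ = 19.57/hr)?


ρ = 23.33/19.57 = 1.1921
L = ρ[1 − (K+1)ρ^K + Kρ^(K+1)] / [(1−ρ)(1−ρ^(K+1))]
Numerator: 1.1921·(1 − 11·5.797478 + 10·6.911353) = 7.559616
Denominator: (-0.1921)·(-5.911353) = 1.135753
L = 7.559616/1.135753 = 6.6560

Final: 6.6560


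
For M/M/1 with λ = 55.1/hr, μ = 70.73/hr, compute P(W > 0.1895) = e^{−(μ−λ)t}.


W ~ Exponential(μ−λ) for M/M/1.
μ − λ = 70.73 − 55.1 = 15.6300
P(W > t) = e^{−(μ−λ)t} = e^{−2.9619} = 0.051721

Final: 0.051721


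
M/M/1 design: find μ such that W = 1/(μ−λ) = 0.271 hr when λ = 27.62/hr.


W = 1/(μ−λ) ⇒ μ − λ = 1/W = 1/0.271 = 3.6900
μ = λ + 1/W = 27.62 + 3.6900 = 31.3100 per hr

Final: 31.3100 /hr


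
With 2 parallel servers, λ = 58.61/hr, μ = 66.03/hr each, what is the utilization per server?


ρ = λ/(cμ) = 58.61/(2·66.03) = 58.61/132.06 = 0.4438

Final: 0.4438


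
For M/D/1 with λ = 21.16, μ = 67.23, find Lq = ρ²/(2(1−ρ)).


ρ = 21.16/67.23 = 0.3147
M/D/1: Lq = ρ²/(2(1−ρ)) = 0.09906/(2·0.6853) = 0.07228

Final: 0.07228


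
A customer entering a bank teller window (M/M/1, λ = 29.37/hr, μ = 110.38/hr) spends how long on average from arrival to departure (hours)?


W = 1/(μ−λ) = 1/(110.38 − 29.37) = 1/81.01 = 0.01234 hr

Final: 0.01234 hr


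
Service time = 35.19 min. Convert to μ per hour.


μ = 1/(service time) in consistent units.
1 hour = 60 min, so μ = 60/35.19 = 1.7050 per hour

Final: 1.7050 /hr


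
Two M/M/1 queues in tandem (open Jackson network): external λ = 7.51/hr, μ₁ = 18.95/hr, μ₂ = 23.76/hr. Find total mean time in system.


Each node sees arrival rate λ = 7.51/hr (tandem ⇒ throughput preserved).
W₁ = 1/(μ₁−λ) = 1/(18.95−7.51) = 0.08741 hr
W₂ = 1/(μ₂−λ) = 1/(23.76−7.51) = 0.06154 hr
W_total = W₁ + W₂ = 0.08741 + 0.06154 = 0.14895 hr

Final: 0.14895 hr


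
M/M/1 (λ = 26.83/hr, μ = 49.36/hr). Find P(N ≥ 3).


ρ = 26.83/49.36 = 0.5436
P(N ≥ n) = ρ^n = 0.5436^3 = 0.160597

Final: 0.160597


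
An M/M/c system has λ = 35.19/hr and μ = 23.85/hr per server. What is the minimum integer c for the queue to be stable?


Stability requires cμ > λ ⇔ c > λ/μ.
λ/μ = 35.19/23.85 = 1.4755
Minimum integer c = ⌊1.4755⌋ + 1 = 2
Check: 2·23.85 = 47.70 > 35.19, while 1·23.85 = 23.85 ≤ 35.19

Final: 2 servers


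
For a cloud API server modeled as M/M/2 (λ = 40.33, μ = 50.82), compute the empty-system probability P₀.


a = λ/μ = 40.33/50.82 = 0.7936; ρ = a/c = 0.3968
Σ_{k=0}^{1} a^k/k! (terms k=0..1) = 1.00000 + 0.79359 = 1.79359
Tail: a^2/(2!(1−ρ)) = 0.62978/(2·0.6032) = 0.52202
P₀ = 1/(1.79359 + 0.52202) = 1/2.31561 = 0.431852

Final: 0.431852


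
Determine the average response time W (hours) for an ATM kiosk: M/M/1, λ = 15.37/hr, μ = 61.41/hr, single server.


W = 1/(μ−λ) = 1/(61.41 − 15.37) = 1/46.04 = 0.02172 hr

Final: 0.02172 hr


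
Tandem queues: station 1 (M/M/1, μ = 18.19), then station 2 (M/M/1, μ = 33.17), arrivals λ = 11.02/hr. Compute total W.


Each node sees arrival rate λ = 11.02/hr (tandem ⇒ throughput preserved).
W₁ = 1/(μ₁−λ) = 1/(18.19−11.02) = 0.13947 hr
W₂ = 1/(μ₂−λ) = 1/(33.17−11.02) = 0.04515 hr
W_total = W₁ + W₂ = 0.13947 + 0.04515 = 0.18462 hr

Final: 0.18462 hr


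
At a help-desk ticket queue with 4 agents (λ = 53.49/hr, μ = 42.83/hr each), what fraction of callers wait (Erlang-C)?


a = λ/μ = 1.2489; ρ = a/4 = 0.3122
P₀ = 0.285650 (from M/M/c formula)
C(c,a) = [a^c/(c!(1−ρ))]·P₀ = [2.43275/(24·0.6878)]·0.285650
= 0.14738·0.285650 = 0.042099

Final: 0.042099


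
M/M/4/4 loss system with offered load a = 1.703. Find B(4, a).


B(c,a) = (a^c/c!) / Σ_{k=0}^{c} a^k/k!
a^4/4! = 0.350467
Σ terms (k=0..4): 1.00000 + 1.70300 + 1.45010 + 0.82318 + 0.35047 = 5.326748
B = 0.350467/5.326748 = 0.065794

Final: 0.065794


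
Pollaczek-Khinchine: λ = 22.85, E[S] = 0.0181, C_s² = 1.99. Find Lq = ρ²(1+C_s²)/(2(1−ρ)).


ρ = λ·E[S] = 22.85·0.0181 = 0.4136
Lq = ρ²(1+C_s²)/(2(1−ρ)) = 0.1711·(1+1.99)/(2·0.5864)
= 0.1711·2.9900/1.1728 = 0.43608

Final: 0.43608


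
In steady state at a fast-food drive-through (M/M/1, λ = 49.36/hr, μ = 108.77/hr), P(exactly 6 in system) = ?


ρ = 49.36/108.77 = 0.4538
P_n = (1−ρ)·ρ^n = (1 − 0.4538)·0.4538^6 = 0.5462·0.008734 = 0.004770

Final: 0.004770


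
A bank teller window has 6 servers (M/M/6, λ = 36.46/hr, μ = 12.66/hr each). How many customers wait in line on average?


a = λ/μ = 2.8799; ρ = a/6 = 0.4800
P₀ = 0.055404
Lq = P₀·a^c·ρ / (c!·(1−ρ)²) = 0.055404·570.55531·0.4800/(720·0.27041)
= 0.07793

Final: 0.07793


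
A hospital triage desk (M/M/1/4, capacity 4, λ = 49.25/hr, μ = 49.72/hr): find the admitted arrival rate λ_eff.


ρ = 0.9905; P_K = (1−ρ)ρ^4/(1−ρ^5) = 0.196219
λ_eff = λ(1 − P_K) = 49.25·(1 − 0.196219) = 49.25·0.803781 = 39.5862 /hr

Final: 39.5862 /hr


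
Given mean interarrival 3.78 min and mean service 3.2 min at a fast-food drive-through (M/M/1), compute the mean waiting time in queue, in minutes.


λ = 60/3.78 = 15.8730 /hr
μ = 60/3.2 = 18.7500 /hr
ρ = λ/μ = 15.8730/18.7500 = 0.8466
Wq = ρ/(μ−λ) = 0.8466/(18.7500−15.8730) = 0.29425 hr
In minutes: 0.29425·60 = 17.655 min

Final: 17.655 min


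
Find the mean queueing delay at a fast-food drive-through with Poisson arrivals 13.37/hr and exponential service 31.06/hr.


ρ = 13.37/31.06 = 0.4305
Wq = ρ/(μ−λ) = 0.4305/(31.06 − 13.37) = 0.4305/17.69 = 0.02433 hr

Final: 0.02433 hr


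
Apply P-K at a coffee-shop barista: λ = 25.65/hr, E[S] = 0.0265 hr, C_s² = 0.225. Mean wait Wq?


ρ = λ·E[S] = 25.65·0.0265 = 0.6797
E[S²] = E[S]²(1+C_s²) = 0.0265²·(1+0.225) = 0.0008603
Wq = λ·E[S²]/(2(1−ρ)) = 25.65·0.0008603/(2·0.3203) = 0.03445 hr

Final: 0.03445 hr


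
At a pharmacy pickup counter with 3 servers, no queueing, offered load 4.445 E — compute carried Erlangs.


B(3,4.445) = 0.488542 (Erlang-B)
Carried load = a(1 − B) = 4.445·(1 − 0.488542) = 4.445·0.511458 = 2.2734 E

Final: 2.2734 Erlangs


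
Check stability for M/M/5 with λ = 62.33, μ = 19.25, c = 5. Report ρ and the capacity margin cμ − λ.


Total capacity cμ = 5·19.25 = 96.25/hr
ρ = λ/(cμ) = 62.33/96.25 = 0.6476
Stable ⇔ ρ < 1: YES
Spare capacity = cμ − λ = 96.25 − 62.33 = 33.92/hr

Final: ρ = 0.6476; stable; margin = 33.92/hr


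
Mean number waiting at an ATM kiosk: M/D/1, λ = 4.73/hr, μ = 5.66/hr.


ρ = 4.73/5.66 = 0.8357
M/D/1: Lq = ρ²/(2(1−ρ)) = 0.6984/(2·0.1643) = 2.12517

Final: 2.12517


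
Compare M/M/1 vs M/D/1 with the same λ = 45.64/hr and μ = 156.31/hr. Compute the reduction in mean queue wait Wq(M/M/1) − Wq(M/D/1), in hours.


ρ = 45.64/156.31 = 0.2920
Wq(M/M/1) = ρ/(μ−λ) = 0.2920/110.67 = 0.002638 hr
Wq(M/D/1) = ρ/(2(μ−λ)) = 0.001319 hr
Savings = 0.002638 − 0.001319 = 0.001319 hr

Final: 0.001319 hr


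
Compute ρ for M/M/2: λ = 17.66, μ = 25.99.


ρ = λ/(cμ) = 17.66/(2·25.99) = 17.66/51.98 = 0.3397

Final: 0.3397


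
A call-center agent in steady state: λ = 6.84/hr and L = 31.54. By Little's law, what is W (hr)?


W = L/λ = 31.54/6.84 = 4.6111 hr

Final: 4.6111 hr


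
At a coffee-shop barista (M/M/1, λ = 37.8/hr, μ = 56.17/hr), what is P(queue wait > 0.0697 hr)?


ρ = 37.8/56.17 = 0.6730
P(Wq > t) = ρ·e^{−(μ−λ)t} = 0.6730·e^{−1.2804}
= 0.6730·0.277929 = 0.187034

Final: 0.187034


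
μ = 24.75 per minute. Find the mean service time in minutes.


Mean service time = 1/μ = 1/24.75 minute = 0.04040 minute
In minutes: 0.04040 × 1 = 0.04040 min

Final: 0.04040 min


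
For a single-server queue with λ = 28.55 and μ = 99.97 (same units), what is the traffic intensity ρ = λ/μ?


ρ = λ/μ = 28.55/99.97 = 0.2856

Final: 0.2856


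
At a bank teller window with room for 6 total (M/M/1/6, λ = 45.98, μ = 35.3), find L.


ρ = 45.98/35.3 = 1.3025
L = ρ[1 − (K+1)ρ^K + Kρ^(K+1)] / [(1−ρ)(1−ρ^(K+1))]
Numerator: 1.3025·(1 − 7·4.883887 + 6·6.361504) = 6.489068
Denominator: (-0.3025)·(-5.361504) = 1.622121
L = 6.489068/1.622121 = 4.0004

Final: 4.0004


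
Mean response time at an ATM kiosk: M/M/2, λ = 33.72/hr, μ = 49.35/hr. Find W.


a = 0.6833; ρ = 0.3416; P₀ = 0.490711
Lq = P₀·a^c·ρ/(c!(1−ρ)²) = 0.09029
Wq = Lq/λ = 0.09029/33.72 = 0.002678 hr
W = Wq + 1/μ = 0.002678 + 0.02026 = 0.02294 hr

Final: 0.02294 hr


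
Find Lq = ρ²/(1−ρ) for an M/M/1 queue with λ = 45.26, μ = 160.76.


ρ = 45.26/160.76 = 0.2815
Lq = ρ²/(1−ρ) = 0.07926/0.7185 = 0.1103

Final: 0.1103


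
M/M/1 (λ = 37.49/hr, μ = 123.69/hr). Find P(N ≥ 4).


ρ = 37.49/123.69 = 0.3031
P(N ≥ n) = ρ^n = 0.3031^4 = 0.008440

Final: 0.008440


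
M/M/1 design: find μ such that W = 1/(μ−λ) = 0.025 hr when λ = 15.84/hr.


W = 1/(μ−λ) ⇒ μ − λ = 1/W = 1/0.025 = 40.0000
μ = λ + 1/W = 15.84 + 40.0000 = 55.8400 per hr

Final: 55.8400 /hr


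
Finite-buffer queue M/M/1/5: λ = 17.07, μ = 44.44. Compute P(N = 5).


ρ = λ/μ = 17.07/44.44 = 0.3841
P_K = (1−ρ)ρ^K/(1−ρ^(K+1)) = (0.6159·0.008362)/(1 − 0.003212)
= 0.005150/0.996788 = 0.005166

Final: 0.005166


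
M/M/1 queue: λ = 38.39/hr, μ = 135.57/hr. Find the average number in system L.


ρ = λ/μ = 38.39/135.57 = 0.2832
L = ρ/(1−ρ) = 0.2832/(1 − 0.2832) = 0.2832/0.7168 = 0.3950

Final: 0.3950


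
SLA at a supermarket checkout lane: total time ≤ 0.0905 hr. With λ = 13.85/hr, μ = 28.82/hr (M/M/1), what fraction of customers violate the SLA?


W ~ Exponential(μ−λ) for M/M/1.
μ − λ = 28.82 − 13.85 = 14.9700
P(W > t) = e^{−(μ−λ)t} = e^{−1.3548} = 0.258003

Final: 0.258003


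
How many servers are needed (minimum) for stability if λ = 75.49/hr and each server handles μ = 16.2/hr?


Stability requires cμ > λ ⇔ c > λ/μ.
λ/μ = 75.49/16.2 = 4.6599
Minimum integer c = ⌊4.6599⌋ + 1 = 5
Check: 5·16.2 = 81.00 > 75.49, while 4·16.2 = 64.80 ≤ 75.49

Final: 5 servers


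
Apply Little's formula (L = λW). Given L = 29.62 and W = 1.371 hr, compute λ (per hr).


λ = L/W = 29.62/1.371 = 21.6047 /hr

Final: 21.6047 /hr


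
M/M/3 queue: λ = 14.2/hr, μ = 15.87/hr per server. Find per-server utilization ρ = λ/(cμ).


ρ = λ/(cμ) = 14.2/(3·15.87) = 14.2/47.61 = 0.2983

Final: 0.2983


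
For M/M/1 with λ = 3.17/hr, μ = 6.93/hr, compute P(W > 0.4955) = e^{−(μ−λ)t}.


W ~ Exponential(μ−λ) for M/M/1.
μ − λ = 6.93 − 3.17 = 3.7600
P(W > t) = e^{−(μ−λ)t} = e^{−1.8631} = 0.155194

Final: 0.155194


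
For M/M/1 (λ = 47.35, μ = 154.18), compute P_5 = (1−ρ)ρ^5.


ρ = 47.35/154.18 = 0.3071
P_n = (1−ρ)·ρ^n = (1 − 0.3071)·0.3071^5 = 0.6929·0.002732 = 0.001893

Final: 0.001893


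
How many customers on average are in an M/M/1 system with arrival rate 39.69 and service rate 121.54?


ρ = λ/μ = 39.69/121.54 = 0.3266
L = ρ/(1−ρ) = 0.3266/(1 − 0.3266) = 0.3266/0.6734 = 0.4849

Final: 0.4849


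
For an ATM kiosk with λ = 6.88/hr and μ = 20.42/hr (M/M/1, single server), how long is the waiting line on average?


ρ = 6.88/20.42 = 0.3369
Lq = ρ²/(1−ρ) = 0.1135/0.6631 = 0.1712

Final: 0.1712


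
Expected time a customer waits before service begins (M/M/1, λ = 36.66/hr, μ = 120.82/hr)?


ρ = 36.66/120.82 = 0.3034
Wq = ρ/(μ−λ) = 0.3034/(120.82 − 36.66) = 0.3034/84.16 = 0.003605 hr

Final: 0.003605 hr


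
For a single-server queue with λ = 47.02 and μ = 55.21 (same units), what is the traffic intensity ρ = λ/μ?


ρ = λ/μ = 47.02/55.21 = 0.8517

Final: 0.8517


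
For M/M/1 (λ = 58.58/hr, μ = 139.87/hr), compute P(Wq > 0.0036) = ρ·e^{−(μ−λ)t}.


ρ = 58.58/139.87 = 0.4188
P(Wq > t) = ρ·e^{−(μ−λ)t} = 0.4188·e^{−0.2926}
= 0.4188·0.746288 = 0.312558

Final: 0.312558


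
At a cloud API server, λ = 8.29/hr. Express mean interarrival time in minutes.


Mean interarrival time = 1/λ = 1/8.29 hour = 0.12063 hour
In minutes: 0.12063 × 60 = 7.2376 min

Final: 7.2376 min


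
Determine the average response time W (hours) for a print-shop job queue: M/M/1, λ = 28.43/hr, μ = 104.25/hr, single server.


W = 1/(μ−λ) = 1/(104.25 − 28.43) = 1/75.82 = 0.01319 hr

Final: 0.01319 hr


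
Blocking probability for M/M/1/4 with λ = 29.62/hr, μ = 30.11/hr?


ρ = λ/μ = 29.62/30.11 = 0.9837
P_K = (1−ρ)ρ^K/(1−ρ^(K+1)) = (0.01627·0.936477)/(1 − 0.921237)
= 0.015240/0.078763 = 0.193491

Final: 0.193491


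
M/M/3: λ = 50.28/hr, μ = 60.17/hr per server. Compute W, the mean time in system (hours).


a = 0.8356; ρ = 0.2785; P₀ = 0.431114
Lq = P₀·a^c·ρ/(c!(1−ρ)²) = 0.02244
Wq = Lq/λ = 0.02244/50.28 = 0.0004462 hr
W = Wq + 1/μ = 0.0004462 + 0.01662 = 0.01707 hr

Final: 0.01707 hr


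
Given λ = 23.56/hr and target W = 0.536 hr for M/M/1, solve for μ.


W = 1/(μ−λ) ⇒ μ − λ = 1/W = 1/0.536 = 1.8657
μ = λ + 1/W = 23.56 + 1.8657 = 25.4257 per hr

Final: 25.4257 /hr


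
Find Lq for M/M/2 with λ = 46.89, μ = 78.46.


a = λ/μ = 0.5976; ρ = a/2 = 0.2988
P₀ = 0.539866
Lq = P₀·a^c·ρ / (c!·(1−ρ)²) = 0.539866·0.35716·0.2988/(2·0.49166)
= 0.05859

Final: 0.05859


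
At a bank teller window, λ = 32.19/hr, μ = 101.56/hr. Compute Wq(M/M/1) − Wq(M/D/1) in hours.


ρ = 32.19/101.56 = 0.3170
Wq(M/M/1) = ρ/(μ−λ) = 0.3170/69.37 = 0.004569 hr
Wq(M/D/1) = ρ/(2(μ−λ)) = 0.002285 hr
Savings = 0.004569 − 0.002285 = 0.002285 hr

Final: 0.002285 hr


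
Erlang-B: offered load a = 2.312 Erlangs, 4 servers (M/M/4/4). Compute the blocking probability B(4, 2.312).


B(c,a) = (a^c/c!) / Σ_{k=0}^{c} a^k/k!
a^4/4! = 1.190529
Σ terms (k=0..4): 1.00000 + 2.31200 + 2.67267 + 2.05974 + 1.19053 = 9.234940
B = 1.190529/9.234940 = 0.128916

Final: 0.128916


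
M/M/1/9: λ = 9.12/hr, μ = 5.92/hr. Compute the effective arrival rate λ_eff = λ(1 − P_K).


ρ = 1.5405; P_K = (1−ρ)ρ^9/(1−ρ^10) = 0.355600
λ_eff = λ(1 − P_K) = 9.12·(1 − 0.355600) = 9.12·0.644400 = 5.8769 /hr

Final: 5.8769 /hr


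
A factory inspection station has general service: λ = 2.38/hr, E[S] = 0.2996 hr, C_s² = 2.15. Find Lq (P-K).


ρ = λ·E[S] = 2.38·0.2996 = 0.7130
Lq = ρ²(1+C_s²)/(2(1−ρ)) = 0.5084·(1+2.15)/(2·0.2870)
= 0.5084·3.1500/0.5739 = 2.79067

Final: 2.79067


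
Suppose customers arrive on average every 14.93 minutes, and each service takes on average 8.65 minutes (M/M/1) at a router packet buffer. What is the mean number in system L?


λ = 60/14.93 = 4.0188 /hr
μ = 60/8.65 = 6.9364 /hr
ρ = λ/μ = 4.0188/6.9364 = 0.5794
L = ρ/(1−ρ) = 0.5794/0.4206 = 1.3774

Final: 1.3774


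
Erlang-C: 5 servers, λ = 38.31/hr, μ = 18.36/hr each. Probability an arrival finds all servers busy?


a = λ/μ = 2.0866; ρ = a/5 = 0.4173
P₀ = 0.122952 (from M/M/c formula)
C(c,a) = [a^c/(c!(1−ρ))]·P₀ = [39.55463/(120·0.5827)]·0.122952
= 0.56570·0.122952 = 0.069554

Final: 0.069554


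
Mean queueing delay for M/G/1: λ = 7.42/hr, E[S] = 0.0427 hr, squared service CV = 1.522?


ρ = λ·E[S] = 7.42·0.0427 = 0.3168
E[S²] = E[S]²(1+C_s²) = 0.0427²·(1+1.522) = 0.004598
Wq = λ·E[S²]/(2(1−ρ)) = 7.42·0.004598/(2·0.6832) = 0.02497 hr

Final: 0.02497 hr


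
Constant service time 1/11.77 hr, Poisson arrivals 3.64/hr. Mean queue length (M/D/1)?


ρ = 3.64/11.77 = 0.3093
M/D/1: Lq = ρ²/(2(1−ρ)) = 0.09564/(2·0.6907) = 0.06923

Final: 0.06923


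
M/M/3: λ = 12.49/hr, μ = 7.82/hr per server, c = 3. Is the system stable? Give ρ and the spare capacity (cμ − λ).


Total capacity cμ = 3·7.82 = 23.46/hr
ρ = λ/(cμ) = 12.49/23.46 = 0.5324
Stable ⇔ ρ < 1: YES
Spare capacity = cμ − λ = 23.46 − 12.49 = 10.97/hr

Final: ρ = 0.5324; stable; margin = 10.97/hr


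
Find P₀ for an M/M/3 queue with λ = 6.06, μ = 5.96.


a = λ/μ = 6.06/5.96 = 1.0168; ρ = a/c = 0.3389
Σ_{k=0}^{2} a^k/k! (terms k=0..2) = 1.00000 + 1.01678 + 0.51692 = 2.53370
Tail: a^3/(3!(1−ρ)) = 1.05118/(6·0.6611) = 0.26502
P₀ = 1/(2.53370 + 0.26502) = 1/2.79872 = 0.357307

Final: 0.357307


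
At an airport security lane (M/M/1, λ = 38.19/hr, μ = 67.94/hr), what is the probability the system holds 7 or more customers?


ρ = 38.19/67.94 = 0.5621
P(N ≥ n) = ρ^n = 0.5621^7 = 0.017732

Final: 0.017732


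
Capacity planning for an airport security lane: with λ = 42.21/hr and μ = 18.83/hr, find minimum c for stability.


Stability requires cμ > λ ⇔ c > λ/μ.
λ/μ = 42.21/18.83 = 2.2416
Minimum integer c = ⌊2.2416⌋ + 1 = 3
Check: 3·18.83 = 56.49 > 42.21, while 2·18.83 = 37.66 ≤ 42.21

Final: 3 servers


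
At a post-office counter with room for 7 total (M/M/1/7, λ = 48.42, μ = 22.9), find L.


ρ = 48.42/22.9 = 2.1144
L = ρ[1 − (K+1)ρ^K + Kρ^(K+1)] / [(1−ρ)(1−ρ^(K+1))]
Numerator: 2.1144·(1 − 8·188.940526 + 7·399.497828) = 2719.048545
Denominator: (-1.1144)·(-398.497828) = 444.090156
L = 2719.048545/444.090156 = 6.1227

Final: 6.1227


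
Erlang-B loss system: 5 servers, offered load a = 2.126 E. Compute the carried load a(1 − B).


B(5,2.126) = 0.044135 (Erlang-B)
Carried load = a(1 − B) = 2.126·(1 − 0.044135) = 2.126·0.955865 = 2.0322 E

Final: 2.0322 Erlangs


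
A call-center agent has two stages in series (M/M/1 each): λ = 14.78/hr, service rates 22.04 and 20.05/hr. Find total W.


Each node sees arrival rate λ = 14.78/hr (tandem ⇒ throughput preserved).
W₁ = 1/(μ₁−λ) = 1/(22.04−14.78) = 0.13774 hr
W₂ = 1/(μ₂−λ) = 1/(20.05−14.78) = 0.18975 hr
W_total = W₁ + W₂ = 0.13774 + 0.18975 = 0.32749 hr

Final: 0.32749 hr


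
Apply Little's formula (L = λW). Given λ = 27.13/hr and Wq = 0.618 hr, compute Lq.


Lq = λWq = 27.13·0.618 = 16.7663

Final: 16.7663


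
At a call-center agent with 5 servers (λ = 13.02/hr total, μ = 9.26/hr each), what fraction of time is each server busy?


ρ = λ/(cμ) = 13.02/(5·9.26) = 13.02/46.30 = 0.2812

Final: 0.2812


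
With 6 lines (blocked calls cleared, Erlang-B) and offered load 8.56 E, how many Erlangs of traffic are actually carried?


B(6,8.56) = 0.419072 (Erlang-B)
Carried load = a(1 − B) = 8.56·(1 − 0.419072) = 8.56·0.580928 = 4.9727 E

Final: 4.9727 Erlangs


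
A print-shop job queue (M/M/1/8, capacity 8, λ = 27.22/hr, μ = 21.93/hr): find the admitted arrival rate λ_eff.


ρ = 1.2412; P_K = (1−ρ)ρ^8/(1−ρ^9) = 0.226772
λ_eff = λ(1 − P_K) = 27.22·(1 − 0.226772) = 27.22·0.773228 = 21.0473 /hr

Final: 21.0473 /hr


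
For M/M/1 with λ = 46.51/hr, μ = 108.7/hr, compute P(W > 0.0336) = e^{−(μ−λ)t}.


W ~ Exponential(μ−λ) for M/M/1.
μ − λ = 108.7 − 46.51 = 62.1900
P(W > t) = e^{−(μ−λ)t} = e^{−2.0896} = 0.123739

Final: 0.123739
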